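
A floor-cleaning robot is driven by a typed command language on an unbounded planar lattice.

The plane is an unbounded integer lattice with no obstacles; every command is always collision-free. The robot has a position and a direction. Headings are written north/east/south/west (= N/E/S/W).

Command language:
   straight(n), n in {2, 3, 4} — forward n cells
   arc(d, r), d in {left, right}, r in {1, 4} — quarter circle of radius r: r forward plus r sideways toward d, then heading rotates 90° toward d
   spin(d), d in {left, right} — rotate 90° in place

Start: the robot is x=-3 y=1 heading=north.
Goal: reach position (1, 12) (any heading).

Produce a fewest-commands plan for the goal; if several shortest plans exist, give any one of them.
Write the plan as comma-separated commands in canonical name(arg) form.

straight(4), straight(3), arc(right, 4)

begin: x=-3 y=1 heading=north
1. straight(4) → x=-3 y=5 heading=north
2. straight(3) → x=-3 y=8 heading=north
3. arc(right, 4) → x=1 y=12 heading=east
shorter routes all fall short; 3 is best.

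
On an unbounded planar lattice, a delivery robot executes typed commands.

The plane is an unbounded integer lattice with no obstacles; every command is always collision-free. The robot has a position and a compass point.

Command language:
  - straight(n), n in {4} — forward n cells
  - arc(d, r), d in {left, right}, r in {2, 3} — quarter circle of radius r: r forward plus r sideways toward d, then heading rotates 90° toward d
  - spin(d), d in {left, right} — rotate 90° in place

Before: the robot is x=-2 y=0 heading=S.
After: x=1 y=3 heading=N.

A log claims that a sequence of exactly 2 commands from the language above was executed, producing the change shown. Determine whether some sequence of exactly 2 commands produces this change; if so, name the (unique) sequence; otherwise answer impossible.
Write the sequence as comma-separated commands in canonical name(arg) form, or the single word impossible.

key: running arc(left, 3) before spin(left) would end elsewhere — order is forced
from: x=-2 y=0 heading=S
step 1 (spin(left)): x=-2 y=0 heading=E
step 2 (arc(left, 3)): x=1 y=3 heading=N
all 49 alternatives checked — unique.

spin(left), arc(left, 3)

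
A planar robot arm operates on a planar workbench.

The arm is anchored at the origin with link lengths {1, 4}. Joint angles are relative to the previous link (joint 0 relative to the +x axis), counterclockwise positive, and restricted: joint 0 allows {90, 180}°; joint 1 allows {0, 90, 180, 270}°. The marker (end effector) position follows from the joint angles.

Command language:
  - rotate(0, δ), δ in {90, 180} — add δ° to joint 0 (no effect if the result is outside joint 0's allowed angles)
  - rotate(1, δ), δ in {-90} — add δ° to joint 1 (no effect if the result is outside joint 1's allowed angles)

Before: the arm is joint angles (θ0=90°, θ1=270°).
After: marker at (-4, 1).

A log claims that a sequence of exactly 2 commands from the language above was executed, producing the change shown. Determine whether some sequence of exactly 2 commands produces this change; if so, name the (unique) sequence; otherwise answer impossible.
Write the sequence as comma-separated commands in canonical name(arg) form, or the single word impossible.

start: joint angles (θ0=90°, θ1=270°)
1. rotate(1, -90) → joint angles (θ0=90°, θ1=180°)
2. rotate(1, -90) → joint angles (θ0=90°, θ1=90°)
all 9 alternatives checked — unique.

rotate(1, -90), rotate(1, -90)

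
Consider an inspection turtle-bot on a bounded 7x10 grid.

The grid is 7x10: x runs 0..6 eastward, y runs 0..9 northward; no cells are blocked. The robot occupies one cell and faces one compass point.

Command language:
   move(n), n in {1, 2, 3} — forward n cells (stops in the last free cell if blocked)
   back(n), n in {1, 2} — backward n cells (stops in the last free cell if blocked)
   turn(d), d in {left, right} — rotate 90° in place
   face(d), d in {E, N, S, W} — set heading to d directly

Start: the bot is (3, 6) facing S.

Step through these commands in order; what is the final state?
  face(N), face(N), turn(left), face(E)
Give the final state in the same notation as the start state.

(3, 6) facing E

initial: (3, 6) facing S
1. face(N) → (3, 6) facing N
2. face(N) → (3, 6) facing N
3. turn(left) → (3, 6) facing W
4. face(E) → (3, 6) facing E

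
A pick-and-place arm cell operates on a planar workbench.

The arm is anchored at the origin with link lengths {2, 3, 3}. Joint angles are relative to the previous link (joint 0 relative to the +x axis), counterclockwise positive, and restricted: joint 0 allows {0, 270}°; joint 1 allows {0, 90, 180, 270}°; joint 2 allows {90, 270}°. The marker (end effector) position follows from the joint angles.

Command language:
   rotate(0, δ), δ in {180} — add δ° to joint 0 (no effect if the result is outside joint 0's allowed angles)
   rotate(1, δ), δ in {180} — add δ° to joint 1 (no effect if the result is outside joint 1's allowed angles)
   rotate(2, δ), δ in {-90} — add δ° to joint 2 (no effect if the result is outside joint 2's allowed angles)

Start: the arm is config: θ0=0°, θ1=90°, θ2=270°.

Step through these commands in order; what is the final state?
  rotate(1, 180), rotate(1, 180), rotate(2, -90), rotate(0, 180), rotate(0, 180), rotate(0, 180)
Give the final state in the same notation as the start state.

config: θ0=0°, θ1=90°, θ2=270°

start: config: θ0=0°, θ1=90°, θ2=270°
t=1 rotate(1, 180) ⇒ config: θ0=0°, θ1=270°, θ2=270°
t=2 rotate(1, 180) ⇒ config: θ0=0°, θ1=90°, θ2=270°
t=3 rotate(2, -90) ⇒ config: θ0=0°, θ1=90°, θ2=270°
t=4 rotate(0, 180) ⇒ config: θ0=0°, θ1=90°, θ2=270°
t=5 rotate(0, 180) ⇒ config: θ0=0°, θ1=90°, θ2=270°
t=6 rotate(0, 180) ⇒ config: θ0=0°, θ1=90°, θ2=270°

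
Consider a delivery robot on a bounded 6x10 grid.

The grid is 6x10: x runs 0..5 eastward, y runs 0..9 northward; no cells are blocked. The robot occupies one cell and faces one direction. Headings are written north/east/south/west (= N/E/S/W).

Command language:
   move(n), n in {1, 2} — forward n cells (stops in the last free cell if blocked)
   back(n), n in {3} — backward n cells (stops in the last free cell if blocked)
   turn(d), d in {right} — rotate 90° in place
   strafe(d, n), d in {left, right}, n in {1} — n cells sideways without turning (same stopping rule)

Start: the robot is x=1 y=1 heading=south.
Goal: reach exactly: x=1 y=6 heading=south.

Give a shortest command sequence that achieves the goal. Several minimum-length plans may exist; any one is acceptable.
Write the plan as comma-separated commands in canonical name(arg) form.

begin: x=1 y=1 heading=south
t=1 move(2) ⇒ x=1 y=0 heading=south
t=2 back(3) ⇒ x=1 y=3 heading=south
t=3 back(3) ⇒ x=1 y=6 heading=south
nothing shorter than 3 reaches the goal.

move(2), back(3), back(3)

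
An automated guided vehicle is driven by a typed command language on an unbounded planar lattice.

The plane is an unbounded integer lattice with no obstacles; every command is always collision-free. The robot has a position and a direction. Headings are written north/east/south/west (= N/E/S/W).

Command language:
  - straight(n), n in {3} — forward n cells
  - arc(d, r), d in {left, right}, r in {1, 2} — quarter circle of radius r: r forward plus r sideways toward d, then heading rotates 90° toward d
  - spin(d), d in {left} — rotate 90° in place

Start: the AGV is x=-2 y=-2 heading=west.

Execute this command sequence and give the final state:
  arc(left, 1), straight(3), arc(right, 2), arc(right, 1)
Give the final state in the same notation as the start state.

from: x=-2 y=-2 heading=west
t=1 arc(left, 1) ⇒ x=-3 y=-3 heading=south
t=2 straight(3) ⇒ x=-3 y=-6 heading=south
t=3 arc(right, 2) ⇒ x=-5 y=-8 heading=west
t=4 arc(right, 1) ⇒ x=-6 y=-7 heading=north

x=-6 y=-7 heading=north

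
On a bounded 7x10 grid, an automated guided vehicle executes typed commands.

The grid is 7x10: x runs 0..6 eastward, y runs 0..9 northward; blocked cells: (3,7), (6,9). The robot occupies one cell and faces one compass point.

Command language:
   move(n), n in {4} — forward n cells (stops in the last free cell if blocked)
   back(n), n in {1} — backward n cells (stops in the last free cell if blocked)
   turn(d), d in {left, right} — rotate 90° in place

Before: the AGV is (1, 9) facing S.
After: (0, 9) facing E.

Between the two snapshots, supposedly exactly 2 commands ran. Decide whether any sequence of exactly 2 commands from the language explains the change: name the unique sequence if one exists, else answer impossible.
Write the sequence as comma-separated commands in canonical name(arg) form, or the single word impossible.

turn(left), back(1)

key: cell and facing (now E) both changed — the 2 commands mix motion and turning
start: (1, 9) facing S
t=1 turn(left) ⇒ (1, 9) facing E
t=2 back(1) ⇒ (0, 9) facing E
uniquely the one of 16 2-step routes that fits.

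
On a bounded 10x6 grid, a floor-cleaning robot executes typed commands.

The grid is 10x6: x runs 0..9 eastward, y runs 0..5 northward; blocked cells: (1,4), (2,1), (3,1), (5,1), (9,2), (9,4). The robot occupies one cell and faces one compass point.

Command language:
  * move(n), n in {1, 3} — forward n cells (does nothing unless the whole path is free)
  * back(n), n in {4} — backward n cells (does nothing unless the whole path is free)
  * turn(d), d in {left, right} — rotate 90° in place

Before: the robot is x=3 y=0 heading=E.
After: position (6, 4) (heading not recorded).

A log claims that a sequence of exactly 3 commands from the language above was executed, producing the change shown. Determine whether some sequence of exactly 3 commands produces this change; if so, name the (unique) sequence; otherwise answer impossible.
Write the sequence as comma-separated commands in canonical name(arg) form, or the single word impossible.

key: running back(4) before move(3) would end elsewhere — order is forced
initial: x=3 y=0 heading=E
step 1 (move(3)): x=6 y=0 heading=E
step 2 (turn(right)): x=6 y=0 heading=S
step 3 (back(4)): x=6 y=4 heading=S
all 125 alternatives checked — unique.

move(3), turn(right), back(4)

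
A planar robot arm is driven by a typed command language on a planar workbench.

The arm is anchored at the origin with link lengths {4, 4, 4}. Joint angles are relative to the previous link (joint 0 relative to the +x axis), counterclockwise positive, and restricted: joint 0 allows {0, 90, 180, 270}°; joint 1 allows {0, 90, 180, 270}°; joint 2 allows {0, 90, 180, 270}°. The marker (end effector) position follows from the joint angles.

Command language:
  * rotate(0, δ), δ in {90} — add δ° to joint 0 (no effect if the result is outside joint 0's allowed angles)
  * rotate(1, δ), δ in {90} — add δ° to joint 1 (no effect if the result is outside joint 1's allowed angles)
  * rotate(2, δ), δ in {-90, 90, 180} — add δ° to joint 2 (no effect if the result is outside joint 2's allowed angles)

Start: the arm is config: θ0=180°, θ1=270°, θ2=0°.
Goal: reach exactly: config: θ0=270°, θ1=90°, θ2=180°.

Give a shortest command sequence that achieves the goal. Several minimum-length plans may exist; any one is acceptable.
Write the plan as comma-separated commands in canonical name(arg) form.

t0: config: θ0=180°, θ1=270°, θ2=0°
t=1 rotate(1, 90) ⇒ config: θ0=180°, θ1=0°, θ2=0°
t=2 rotate(1, 90) ⇒ config: θ0=180°, θ1=90°, θ2=0°
t=3 rotate(0, 90) ⇒ config: θ0=270°, θ1=90°, θ2=0°
t=4 rotate(2, 180) ⇒ config: θ0=270°, θ1=90°, θ2=180°
minimal: 4 command(s), checked below 4.

rotate(1, 90), rotate(1, 90), rotate(0, 90), rotate(2, 180)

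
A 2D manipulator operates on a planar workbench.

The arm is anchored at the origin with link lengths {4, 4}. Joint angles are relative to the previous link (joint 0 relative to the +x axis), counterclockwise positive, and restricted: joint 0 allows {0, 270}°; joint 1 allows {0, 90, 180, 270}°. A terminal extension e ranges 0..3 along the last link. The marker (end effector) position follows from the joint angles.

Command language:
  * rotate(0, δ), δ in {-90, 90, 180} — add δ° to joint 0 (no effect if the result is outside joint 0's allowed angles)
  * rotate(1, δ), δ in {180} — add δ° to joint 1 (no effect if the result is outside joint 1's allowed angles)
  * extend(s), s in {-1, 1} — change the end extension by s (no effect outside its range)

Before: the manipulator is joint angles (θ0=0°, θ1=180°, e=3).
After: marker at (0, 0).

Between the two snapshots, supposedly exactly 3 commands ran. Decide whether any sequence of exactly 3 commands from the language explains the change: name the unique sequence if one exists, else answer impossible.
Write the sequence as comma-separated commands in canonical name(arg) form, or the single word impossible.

extend(-1), extend(-1), extend(-1)

from: joint angles (θ0=0°, θ1=180°, e=3)
t=1 extend(-1) ⇒ joint angles (θ0=0°, θ1=180°, e=2)
t=2 extend(-1) ⇒ joint angles (θ0=0°, θ1=180°, e=1)
t=3 extend(-1) ⇒ joint angles (θ0=0°, θ1=180°, e=0)
uniquely the one of 216 3-step routes that fits.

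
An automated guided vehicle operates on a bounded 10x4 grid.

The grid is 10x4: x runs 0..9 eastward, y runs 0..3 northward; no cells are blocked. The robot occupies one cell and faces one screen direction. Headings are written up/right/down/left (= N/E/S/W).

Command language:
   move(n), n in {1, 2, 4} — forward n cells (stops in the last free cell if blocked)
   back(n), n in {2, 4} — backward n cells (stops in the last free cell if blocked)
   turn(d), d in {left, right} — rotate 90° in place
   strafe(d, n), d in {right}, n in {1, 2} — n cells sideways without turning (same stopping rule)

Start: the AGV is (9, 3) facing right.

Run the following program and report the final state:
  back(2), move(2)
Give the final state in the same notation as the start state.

(9, 3) facing right

t0: (9, 3) facing right
1. back(2) → (7, 3) facing right
2. move(2) → (9, 3) facing right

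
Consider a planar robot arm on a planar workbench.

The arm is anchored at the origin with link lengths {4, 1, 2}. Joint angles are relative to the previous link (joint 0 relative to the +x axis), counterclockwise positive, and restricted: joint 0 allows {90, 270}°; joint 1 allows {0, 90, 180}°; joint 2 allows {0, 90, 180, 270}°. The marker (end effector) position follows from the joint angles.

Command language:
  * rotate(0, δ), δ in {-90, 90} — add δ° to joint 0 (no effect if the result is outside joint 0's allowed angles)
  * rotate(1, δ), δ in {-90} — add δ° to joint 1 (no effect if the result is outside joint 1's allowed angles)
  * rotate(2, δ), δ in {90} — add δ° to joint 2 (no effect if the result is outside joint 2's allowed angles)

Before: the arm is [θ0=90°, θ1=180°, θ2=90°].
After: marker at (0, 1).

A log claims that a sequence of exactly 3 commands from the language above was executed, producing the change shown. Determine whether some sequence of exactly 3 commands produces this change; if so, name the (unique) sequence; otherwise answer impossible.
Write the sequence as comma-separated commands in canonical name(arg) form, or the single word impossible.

rotate(2, 90), rotate(2, 90), rotate(2, 90)

from: [θ0=90°, θ1=180°, θ2=90°]
1. rotate(2, 90) → [θ0=90°, θ1=180°, θ2=180°]
2. rotate(2, 90) → [θ0=90°, θ1=180°, θ2=270°]
3. rotate(2, 90) → [θ0=90°, θ1=180°, θ2=0°]
no rival 3-sequence matches.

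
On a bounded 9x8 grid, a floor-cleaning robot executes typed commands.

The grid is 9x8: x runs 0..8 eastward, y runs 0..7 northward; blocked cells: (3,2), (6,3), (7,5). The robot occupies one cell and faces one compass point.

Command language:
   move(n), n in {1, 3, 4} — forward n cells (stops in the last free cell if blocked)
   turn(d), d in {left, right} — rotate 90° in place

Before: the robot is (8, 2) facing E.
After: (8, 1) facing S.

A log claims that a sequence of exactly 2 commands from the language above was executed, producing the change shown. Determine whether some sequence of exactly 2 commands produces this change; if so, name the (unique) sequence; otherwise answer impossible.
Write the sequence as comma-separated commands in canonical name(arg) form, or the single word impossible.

turn(right), move(1)

key: cell and facing (now S) both changed — the 2 commands mix motion and turning
from: (8, 2) facing E
step 1 (turn(right)): (8, 2) facing S
step 2 (move(1)): (8, 1) facing S
no rival 2-sequence matches.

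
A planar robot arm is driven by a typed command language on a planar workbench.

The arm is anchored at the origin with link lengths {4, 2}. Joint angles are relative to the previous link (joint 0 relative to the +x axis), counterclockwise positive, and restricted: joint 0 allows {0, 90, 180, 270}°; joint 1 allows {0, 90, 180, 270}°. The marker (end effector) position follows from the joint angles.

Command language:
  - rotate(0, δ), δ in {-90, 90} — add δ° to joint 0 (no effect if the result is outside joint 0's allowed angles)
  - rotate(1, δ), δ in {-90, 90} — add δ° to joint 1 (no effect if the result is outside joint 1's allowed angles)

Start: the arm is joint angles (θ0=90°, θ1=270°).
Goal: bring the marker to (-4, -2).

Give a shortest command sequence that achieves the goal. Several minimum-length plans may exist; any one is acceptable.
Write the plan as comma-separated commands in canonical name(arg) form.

from: joint angles (θ0=90°, θ1=270°)
step 1 (rotate(0, 90)): joint angles (θ0=180°, θ1=270°)
step 2 (rotate(1, -90)): joint angles (θ0=180°, θ1=180°)
step 3 (rotate(1, -90)): joint angles (θ0=180°, θ1=90°)
shorter routes all fall short; 3 is best.

rotate(0, 90), rotate(1, -90), rotate(1, -90)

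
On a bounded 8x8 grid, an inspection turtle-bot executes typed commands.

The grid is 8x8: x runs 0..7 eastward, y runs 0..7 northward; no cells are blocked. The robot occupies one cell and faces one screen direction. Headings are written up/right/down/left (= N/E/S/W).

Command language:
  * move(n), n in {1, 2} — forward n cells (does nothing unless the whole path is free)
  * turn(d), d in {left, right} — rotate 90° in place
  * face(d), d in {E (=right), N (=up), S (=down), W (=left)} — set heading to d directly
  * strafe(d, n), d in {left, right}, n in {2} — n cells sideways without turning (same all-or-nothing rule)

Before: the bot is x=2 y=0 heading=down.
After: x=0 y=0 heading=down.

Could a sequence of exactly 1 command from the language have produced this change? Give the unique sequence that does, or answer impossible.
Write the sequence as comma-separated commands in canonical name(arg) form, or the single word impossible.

strafe(right, 2)

key: still facing S — the one step turns nothing
start: x=2 y=0 heading=down
step 1 (strafe(right, 2)): x=0 y=0 heading=down
no rival 1-sequence matches.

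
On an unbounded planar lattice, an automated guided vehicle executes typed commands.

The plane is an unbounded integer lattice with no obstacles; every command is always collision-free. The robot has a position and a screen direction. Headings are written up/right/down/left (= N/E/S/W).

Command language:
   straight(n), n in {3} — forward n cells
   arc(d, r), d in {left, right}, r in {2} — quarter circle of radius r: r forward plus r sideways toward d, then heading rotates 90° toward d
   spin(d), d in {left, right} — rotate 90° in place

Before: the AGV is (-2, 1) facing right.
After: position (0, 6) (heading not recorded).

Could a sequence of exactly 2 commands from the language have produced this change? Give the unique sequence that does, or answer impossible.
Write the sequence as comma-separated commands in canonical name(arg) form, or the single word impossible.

key: running straight(3) before arc(left, 2) would end elsewhere — order is forced
from: (-2, 1) facing right
[1] after arc(left, 2): (0, 3) facing up
[2] after straight(3): (0, 6) facing up
no rival 2-sequence matches.

arc(left, 2), straight(3)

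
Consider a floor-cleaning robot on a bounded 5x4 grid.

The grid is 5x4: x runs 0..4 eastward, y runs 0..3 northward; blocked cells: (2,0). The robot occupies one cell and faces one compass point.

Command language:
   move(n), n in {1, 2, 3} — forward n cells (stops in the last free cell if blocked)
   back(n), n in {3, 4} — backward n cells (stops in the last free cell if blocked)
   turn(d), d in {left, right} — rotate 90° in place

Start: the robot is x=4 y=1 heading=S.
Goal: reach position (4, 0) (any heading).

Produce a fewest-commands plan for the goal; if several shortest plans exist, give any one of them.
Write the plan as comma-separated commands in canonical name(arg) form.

move(3)

t0: x=4 y=1 heading=S
[1] after move(3): x=4 y=0 heading=S
no 0-step plan works, so 1 is optimal.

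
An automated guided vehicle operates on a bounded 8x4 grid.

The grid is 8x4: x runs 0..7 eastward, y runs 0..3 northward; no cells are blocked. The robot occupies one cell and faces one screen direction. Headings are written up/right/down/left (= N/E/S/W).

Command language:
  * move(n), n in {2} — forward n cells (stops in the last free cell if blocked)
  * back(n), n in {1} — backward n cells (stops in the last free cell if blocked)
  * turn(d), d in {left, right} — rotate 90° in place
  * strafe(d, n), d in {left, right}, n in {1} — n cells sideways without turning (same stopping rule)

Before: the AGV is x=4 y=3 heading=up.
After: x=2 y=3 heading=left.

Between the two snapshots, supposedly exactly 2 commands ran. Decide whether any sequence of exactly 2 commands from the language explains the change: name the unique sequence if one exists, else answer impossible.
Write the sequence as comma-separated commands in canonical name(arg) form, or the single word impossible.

turn(left), move(2)

key: running move(2) before turn(left) would end elsewhere — order is forced
initial: x=4 y=3 heading=up
t=1 turn(left) ⇒ x=4 y=3 heading=left
t=2 move(2) ⇒ x=2 y=3 heading=left
all 36 alternatives checked — unique.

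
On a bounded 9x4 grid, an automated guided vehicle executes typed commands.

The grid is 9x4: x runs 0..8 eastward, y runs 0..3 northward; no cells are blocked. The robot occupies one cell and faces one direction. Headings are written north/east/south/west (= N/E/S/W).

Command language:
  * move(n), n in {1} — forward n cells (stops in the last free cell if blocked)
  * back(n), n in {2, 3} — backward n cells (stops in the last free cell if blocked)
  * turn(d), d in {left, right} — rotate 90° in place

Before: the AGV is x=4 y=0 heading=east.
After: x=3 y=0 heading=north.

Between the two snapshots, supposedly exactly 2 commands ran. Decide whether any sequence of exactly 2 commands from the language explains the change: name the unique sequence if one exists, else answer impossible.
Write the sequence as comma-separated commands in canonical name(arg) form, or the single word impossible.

no 2-step route produces this change.

impossible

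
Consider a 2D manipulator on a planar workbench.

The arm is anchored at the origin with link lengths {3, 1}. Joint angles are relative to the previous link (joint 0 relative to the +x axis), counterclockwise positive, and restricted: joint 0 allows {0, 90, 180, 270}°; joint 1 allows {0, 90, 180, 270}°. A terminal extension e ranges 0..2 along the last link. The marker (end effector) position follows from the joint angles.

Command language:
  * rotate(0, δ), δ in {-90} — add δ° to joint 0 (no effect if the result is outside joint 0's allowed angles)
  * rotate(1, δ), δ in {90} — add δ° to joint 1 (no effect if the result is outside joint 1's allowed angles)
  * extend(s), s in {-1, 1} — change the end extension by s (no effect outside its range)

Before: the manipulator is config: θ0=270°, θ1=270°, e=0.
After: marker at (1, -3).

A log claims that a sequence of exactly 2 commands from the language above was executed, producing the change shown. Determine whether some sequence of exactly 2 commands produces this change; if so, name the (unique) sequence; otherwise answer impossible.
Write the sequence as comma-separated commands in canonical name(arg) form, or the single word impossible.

rotate(1, 90), rotate(1, 90)

initial: config: θ0=270°, θ1=270°, e=0
1. rotate(1, 90) → config: θ0=270°, θ1=0°, e=0
2. rotate(1, 90) → config: θ0=270°, θ1=90°, e=0
no other 2-command option fits: unique.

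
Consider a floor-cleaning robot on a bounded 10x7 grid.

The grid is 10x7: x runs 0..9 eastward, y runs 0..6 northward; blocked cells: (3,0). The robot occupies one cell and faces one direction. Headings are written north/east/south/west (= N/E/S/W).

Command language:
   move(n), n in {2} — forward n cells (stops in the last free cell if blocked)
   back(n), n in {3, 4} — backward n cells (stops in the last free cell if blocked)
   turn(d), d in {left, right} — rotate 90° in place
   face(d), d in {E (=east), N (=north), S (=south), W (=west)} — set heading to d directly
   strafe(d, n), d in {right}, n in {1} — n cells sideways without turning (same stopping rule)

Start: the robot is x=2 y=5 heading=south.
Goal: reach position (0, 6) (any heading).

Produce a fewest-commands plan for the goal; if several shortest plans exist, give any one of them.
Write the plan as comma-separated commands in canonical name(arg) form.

initial: x=2 y=5 heading=south
t=1 strafe(right, 1) ⇒ x=1 y=5 heading=south
t=2 strafe(right, 1) ⇒ x=0 y=5 heading=south
t=3 back(3) ⇒ x=0 y=6 heading=south
nothing shorter than 3 reaches the goal.

strafe(right, 1), strafe(right, 1), back(3)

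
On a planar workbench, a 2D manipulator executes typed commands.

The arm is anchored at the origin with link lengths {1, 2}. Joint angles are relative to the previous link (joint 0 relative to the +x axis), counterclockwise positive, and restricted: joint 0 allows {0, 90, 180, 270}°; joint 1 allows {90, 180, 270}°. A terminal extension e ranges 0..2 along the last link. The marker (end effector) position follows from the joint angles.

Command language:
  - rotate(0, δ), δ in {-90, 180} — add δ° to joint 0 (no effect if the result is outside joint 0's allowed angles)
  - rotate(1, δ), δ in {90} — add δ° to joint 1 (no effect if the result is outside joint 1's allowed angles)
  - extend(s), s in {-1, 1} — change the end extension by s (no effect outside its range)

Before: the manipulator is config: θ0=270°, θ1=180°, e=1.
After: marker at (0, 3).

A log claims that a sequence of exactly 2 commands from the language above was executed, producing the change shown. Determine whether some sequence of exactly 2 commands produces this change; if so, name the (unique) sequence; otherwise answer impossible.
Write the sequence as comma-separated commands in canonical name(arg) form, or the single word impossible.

t0: config: θ0=270°, θ1=180°, e=1
step 1 (extend(1)): config: θ0=270°, θ1=180°, e=2
step 2 (extend(1)): config: θ0=270°, θ1=180°, e=2
no other 2-command option fits: unique.

extend(1), extend(1)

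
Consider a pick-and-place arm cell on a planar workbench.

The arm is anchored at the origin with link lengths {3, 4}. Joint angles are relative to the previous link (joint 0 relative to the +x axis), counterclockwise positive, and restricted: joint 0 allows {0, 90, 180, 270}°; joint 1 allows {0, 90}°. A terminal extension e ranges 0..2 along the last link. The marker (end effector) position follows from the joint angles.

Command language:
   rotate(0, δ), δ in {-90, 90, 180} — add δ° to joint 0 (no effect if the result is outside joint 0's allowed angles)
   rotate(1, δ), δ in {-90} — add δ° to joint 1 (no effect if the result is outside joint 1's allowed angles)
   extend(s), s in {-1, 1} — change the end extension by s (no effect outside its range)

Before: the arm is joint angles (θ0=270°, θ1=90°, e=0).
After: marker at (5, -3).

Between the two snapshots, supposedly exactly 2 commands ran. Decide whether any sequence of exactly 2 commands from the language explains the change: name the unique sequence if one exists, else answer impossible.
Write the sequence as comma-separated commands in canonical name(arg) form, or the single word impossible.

key: running extend(1) before extend(-1) would end elsewhere — order is forced
initial: joint angles (θ0=270°, θ1=90°, e=0)
1. extend(-1) → joint angles (θ0=270°, θ1=90°, e=0)
2. extend(1) → joint angles (θ0=270°, θ1=90°, e=1)
uniquely the one of 36 2-step routes that fits.

extend(-1), extend(1)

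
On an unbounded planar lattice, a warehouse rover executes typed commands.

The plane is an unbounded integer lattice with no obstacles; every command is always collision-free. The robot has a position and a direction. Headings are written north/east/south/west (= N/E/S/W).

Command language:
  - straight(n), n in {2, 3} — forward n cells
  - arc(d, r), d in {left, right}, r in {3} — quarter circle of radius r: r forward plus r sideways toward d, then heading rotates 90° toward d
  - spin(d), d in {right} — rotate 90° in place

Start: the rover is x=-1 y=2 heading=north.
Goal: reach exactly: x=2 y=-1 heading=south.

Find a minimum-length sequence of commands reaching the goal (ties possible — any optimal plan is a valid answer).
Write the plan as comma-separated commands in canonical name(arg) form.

spin(right), arc(right, 3)

t0: x=-1 y=2 heading=north
step 1 (spin(right)): x=-1 y=2 heading=east
step 2 (arc(right, 3)): x=2 y=-1 heading=south
no 1-step plan works, so 2 is optimal.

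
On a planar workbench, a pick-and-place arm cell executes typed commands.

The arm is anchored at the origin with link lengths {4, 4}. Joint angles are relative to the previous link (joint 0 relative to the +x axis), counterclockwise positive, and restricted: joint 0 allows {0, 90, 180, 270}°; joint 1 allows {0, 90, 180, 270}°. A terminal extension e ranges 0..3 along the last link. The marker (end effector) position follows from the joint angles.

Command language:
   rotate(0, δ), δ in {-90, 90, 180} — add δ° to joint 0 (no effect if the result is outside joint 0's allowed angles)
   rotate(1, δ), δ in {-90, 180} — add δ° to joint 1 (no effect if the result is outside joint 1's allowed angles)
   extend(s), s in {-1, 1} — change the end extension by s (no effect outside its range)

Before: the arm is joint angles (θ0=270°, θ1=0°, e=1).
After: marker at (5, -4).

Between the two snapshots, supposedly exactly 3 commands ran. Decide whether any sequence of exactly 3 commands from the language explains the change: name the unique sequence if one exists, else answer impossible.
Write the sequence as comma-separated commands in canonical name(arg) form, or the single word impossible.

from: joint angles (θ0=270°, θ1=0°, e=1)
1. rotate(1, -90) → joint angles (θ0=270°, θ1=270°, e=1)
2. rotate(1, -90) → joint angles (θ0=270°, θ1=180°, e=1)
3. rotate(1, -90) → joint angles (θ0=270°, θ1=90°, e=1)
all 343 alternatives checked — unique.

rotate(1, -90), rotate(1, -90), rotate(1, -90)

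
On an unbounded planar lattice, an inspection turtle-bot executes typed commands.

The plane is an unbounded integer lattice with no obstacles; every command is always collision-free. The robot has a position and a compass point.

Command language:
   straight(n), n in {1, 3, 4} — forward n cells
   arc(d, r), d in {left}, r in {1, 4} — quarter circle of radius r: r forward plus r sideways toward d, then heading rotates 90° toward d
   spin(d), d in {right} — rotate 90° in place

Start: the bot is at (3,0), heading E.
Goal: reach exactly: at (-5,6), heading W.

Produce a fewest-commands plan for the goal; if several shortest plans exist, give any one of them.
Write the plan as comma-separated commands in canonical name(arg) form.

start: at (3,0), heading E
t=1 arc(left, 1) ⇒ at (4,1), heading N
t=2 arc(left, 1) ⇒ at (3,2), heading W
t=3 spin(right) ⇒ at (3,2), heading N
t=4 arc(left, 4) ⇒ at (-1,6), heading W
t=5 straight(4) ⇒ at (-5,6), heading W
minimal: 5 command(s), checked below 5.

arc(left, 1), arc(left, 1), spin(right), arc(left, 4), straight(4)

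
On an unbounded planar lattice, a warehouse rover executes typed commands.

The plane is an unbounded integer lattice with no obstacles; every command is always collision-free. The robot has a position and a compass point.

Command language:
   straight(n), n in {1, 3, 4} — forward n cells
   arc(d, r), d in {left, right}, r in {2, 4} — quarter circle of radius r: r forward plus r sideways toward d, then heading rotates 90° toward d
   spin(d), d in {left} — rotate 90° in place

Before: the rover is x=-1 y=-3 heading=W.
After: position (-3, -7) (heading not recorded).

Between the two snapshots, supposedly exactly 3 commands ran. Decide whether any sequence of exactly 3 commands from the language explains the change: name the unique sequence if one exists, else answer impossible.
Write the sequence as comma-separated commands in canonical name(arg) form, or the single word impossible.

arc(left, 2), straight(1), straight(1)

key: running straight(1) before arc(left, 2) would end elsewhere — order is forced
t0: x=-1 y=-3 heading=W
t=1 arc(left, 2) ⇒ x=-3 y=-5 heading=S
t=2 straight(1) ⇒ x=-3 y=-6 heading=S
t=3 straight(1) ⇒ x=-3 y=-7 heading=S
no other 3-command option fits: unique.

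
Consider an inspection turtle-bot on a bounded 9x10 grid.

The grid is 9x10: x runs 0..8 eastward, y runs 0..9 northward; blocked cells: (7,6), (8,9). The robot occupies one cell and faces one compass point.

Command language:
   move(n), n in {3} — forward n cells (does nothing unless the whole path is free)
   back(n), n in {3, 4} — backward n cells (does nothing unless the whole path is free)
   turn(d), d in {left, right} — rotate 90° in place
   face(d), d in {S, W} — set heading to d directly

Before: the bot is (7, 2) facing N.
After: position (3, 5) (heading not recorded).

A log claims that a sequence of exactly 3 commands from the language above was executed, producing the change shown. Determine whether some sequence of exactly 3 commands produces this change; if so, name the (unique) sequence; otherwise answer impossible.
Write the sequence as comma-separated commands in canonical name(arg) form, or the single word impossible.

move(3), turn(right), back(4)

key: running back(4) before move(3) would end elsewhere — order is forced
begin: (7, 2) facing N
1. move(3) → (7, 5) facing N
2. turn(right) → (7, 5) facing E
3. back(4) → (3, 5) facing E
uniquely the one of 343 3-step routes that fits.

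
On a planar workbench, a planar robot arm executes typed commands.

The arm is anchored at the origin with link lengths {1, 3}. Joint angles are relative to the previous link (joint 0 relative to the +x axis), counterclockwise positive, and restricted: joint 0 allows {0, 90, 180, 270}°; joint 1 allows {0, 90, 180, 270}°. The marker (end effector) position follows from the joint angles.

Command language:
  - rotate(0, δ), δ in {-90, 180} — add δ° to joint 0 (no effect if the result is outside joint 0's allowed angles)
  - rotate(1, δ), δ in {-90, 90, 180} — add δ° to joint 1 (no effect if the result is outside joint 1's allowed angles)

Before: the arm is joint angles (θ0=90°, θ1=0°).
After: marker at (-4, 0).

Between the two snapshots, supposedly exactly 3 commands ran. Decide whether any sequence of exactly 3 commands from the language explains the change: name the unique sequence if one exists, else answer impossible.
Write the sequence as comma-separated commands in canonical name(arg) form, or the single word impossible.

rotate(0, -90), rotate(0, -90), rotate(0, -90)

begin: joint angles (θ0=90°, θ1=0°)
[1] after rotate(0, -90): joint angles (θ0=0°, θ1=0°)
[2] after rotate(0, -90): joint angles (θ0=270°, θ1=0°)
[3] after rotate(0, -90): joint angles (θ0=180°, θ1=0°)
no rival 3-sequence matches.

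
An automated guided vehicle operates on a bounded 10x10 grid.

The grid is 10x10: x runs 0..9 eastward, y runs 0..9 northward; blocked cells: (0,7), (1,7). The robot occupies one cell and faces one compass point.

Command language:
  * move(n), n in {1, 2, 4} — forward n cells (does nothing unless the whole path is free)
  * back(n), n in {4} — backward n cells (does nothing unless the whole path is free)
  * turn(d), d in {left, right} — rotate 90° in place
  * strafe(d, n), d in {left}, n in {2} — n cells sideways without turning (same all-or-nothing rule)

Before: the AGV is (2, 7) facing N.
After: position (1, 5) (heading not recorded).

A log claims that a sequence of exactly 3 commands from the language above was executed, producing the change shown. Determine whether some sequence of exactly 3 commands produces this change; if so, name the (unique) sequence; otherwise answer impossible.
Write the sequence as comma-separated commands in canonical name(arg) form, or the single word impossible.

turn(left), strafe(left, 2), move(1)

key: running move(1) before turn(left) would end elsewhere — order is forced
initial: (2, 7) facing N
1. turn(left) → (2, 7) facing W
2. strafe(left, 2) → (2, 5) facing W
3. move(1) → (1, 5) facing W
no other 3-command option fits: unique.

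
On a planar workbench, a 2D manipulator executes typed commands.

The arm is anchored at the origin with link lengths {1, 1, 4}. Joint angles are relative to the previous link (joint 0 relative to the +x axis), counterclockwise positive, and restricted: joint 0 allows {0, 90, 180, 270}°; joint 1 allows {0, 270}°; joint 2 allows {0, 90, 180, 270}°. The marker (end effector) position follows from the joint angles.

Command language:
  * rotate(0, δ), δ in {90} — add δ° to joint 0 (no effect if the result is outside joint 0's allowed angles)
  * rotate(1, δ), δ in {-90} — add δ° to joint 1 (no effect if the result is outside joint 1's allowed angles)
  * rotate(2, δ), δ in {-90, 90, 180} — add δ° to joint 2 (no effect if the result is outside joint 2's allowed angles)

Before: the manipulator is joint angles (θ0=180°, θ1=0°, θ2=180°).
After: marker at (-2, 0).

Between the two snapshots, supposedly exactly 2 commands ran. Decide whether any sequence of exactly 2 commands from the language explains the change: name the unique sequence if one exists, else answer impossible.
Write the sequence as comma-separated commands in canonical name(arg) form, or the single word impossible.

rotate(0, 90), rotate(0, 90)

from: joint angles (θ0=180°, θ1=0°, θ2=180°)
[1] after rotate(0, 90): joint angles (θ0=270°, θ1=0°, θ2=180°)
[2] after rotate(0, 90): joint angles (θ0=0°, θ1=0°, θ2=180°)
no other 2-command option fits: unique.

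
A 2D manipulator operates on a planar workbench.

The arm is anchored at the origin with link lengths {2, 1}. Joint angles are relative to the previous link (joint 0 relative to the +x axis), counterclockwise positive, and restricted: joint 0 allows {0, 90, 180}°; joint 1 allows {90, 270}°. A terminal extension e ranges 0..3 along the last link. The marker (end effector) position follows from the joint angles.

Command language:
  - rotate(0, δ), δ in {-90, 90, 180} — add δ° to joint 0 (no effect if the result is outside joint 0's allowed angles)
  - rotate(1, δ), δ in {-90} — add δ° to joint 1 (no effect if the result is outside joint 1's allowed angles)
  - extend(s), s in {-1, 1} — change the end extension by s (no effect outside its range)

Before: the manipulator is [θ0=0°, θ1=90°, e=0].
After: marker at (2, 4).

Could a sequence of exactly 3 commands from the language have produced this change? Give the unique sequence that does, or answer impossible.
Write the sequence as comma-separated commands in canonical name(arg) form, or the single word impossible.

extend(1), extend(1), extend(1)

start: [θ0=0°, θ1=90°, e=0]
1. extend(1) → [θ0=0°, θ1=90°, e=1]
2. extend(1) → [θ0=0°, θ1=90°, e=2]
3. extend(1) → [θ0=0°, θ1=90°, e=3]
all 216 alternatives checked — unique.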